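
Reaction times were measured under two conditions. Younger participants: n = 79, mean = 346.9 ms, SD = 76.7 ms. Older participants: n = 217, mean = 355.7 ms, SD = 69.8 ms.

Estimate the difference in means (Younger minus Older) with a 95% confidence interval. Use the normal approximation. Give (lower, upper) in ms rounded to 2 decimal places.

Per-group SEs: s₁/√n₁ = 76.7/√79 = 8.6294, s₂/√n₂ = 69.8/√217 = 4.7383.
Unpooled SE of the difference: √(74.46654436 + 22.45148689) = 9.8447.
Margin of error = z* · SE = 1.960 × 9.8447 = 19.2956.
x̄₁ − x̄₂ = 346.9 − 355.7 = -8.8000.
CI: -8.8000 ± 19.2956 = (-28.10, 10.50).

(-28.10, 10.50)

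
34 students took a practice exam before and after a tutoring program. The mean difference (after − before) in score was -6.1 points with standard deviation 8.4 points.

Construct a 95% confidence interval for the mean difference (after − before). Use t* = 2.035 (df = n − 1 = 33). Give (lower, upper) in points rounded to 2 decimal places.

(-9.03, -3.17)

This is a matched-pairs design, so SE = s_d/√n = 8.4/√34 = 1.4406.
Margin = 2.035 × 1.4406 = 2.9316; the interval is -6.1 ± 2.9316 = (-9.03, -3.17).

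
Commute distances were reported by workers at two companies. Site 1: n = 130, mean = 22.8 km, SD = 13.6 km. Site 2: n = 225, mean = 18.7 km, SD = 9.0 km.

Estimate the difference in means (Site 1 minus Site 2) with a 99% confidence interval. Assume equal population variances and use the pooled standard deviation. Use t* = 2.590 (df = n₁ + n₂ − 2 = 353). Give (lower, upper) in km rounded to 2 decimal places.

s_p = √[((n₁−1)s₁² + (n₂−1)s₂²)/(n₁+n₂−2)] = √[(129·13.6² + 224·9.0²)/353] = 10.9083.
SE = 10.9083·√(1/130 + 1/225) = 1.2017.
With t* = 2.590, margin = 2.590 × 1.2017 = 3.1124.
x̄₁ − x̄₂ = 22.8 − 18.7 = 4.1000; interval 4.1000 ± 3.1124 = (0.99, 7.21).

(0.99, 7.21)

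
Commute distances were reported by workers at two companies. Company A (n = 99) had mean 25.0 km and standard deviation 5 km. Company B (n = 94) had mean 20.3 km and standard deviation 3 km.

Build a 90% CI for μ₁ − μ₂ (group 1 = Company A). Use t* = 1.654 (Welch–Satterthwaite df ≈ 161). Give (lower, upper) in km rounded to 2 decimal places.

Per-group SEs: s₁/√n₁ = 5/√99 = 0.5025, s₂/√n₂ = 3/√94 = 0.3094.
Unpooled SE of the difference: √(0.25250625 + 0.09572836) = 0.5901.
Margin of error = t* · SE = 1.654 × 0.5901 = 0.9760.
x̄₁ − x̄₂ = 25.0 − 20.3 = 4.7000.
CI: 4.7000 ± 0.9760 = (3.72, 5.68).

(3.72, 5.68)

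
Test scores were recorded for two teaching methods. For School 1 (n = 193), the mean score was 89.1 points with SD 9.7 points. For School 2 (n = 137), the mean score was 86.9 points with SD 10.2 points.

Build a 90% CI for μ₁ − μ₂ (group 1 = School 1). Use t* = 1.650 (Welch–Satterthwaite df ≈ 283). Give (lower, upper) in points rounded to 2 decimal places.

Per-group SEs: s₁/√n₁ = 9.7/√193 = 0.6982, s₂/√n₂ = 10.2/√137 = 0.8714.
Unpooled SE of the difference: √(0.48748324 + 0.75933796) = 1.1166.
Margin of error = t* · SE = 1.650 × 1.1166 = 1.8424.
x̄₁ − x̄₂ = 89.1 − 86.9 = 2.2000.
CI: 2.2000 ± 1.8424 = (0.36, 4.04).

(0.36, 4.04)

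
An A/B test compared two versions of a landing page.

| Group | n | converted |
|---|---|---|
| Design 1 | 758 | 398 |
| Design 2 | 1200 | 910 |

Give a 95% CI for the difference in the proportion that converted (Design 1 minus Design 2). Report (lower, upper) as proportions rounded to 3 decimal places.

(-0.276, -0.190)

p̂₁ = 398/758 = 0.5251 and p̂₂ = 910/1200 = 0.7583.
SE₁ = √(p̂₁(1−p̂₁)/n₁) = √(0.5251·0.4749/758) = 0.01814; SE₂ = √(0.7583·0.2417/1200) = 0.01236.
Independent samples: SE of the difference = √(SE₁² + SE₂²) = √(0.0003290596 + 0.0001527696) = 0.02195.
z* for 95% confidence is 1.960, so the margin of error is 1.960 × 0.02195 = 0.04302.
Point estimate p̂₁ − p̂₂ = 0.5251 − 0.7583 = -0.2332.
-0.2332 ± 0.04302 → (-0.276, -0.190).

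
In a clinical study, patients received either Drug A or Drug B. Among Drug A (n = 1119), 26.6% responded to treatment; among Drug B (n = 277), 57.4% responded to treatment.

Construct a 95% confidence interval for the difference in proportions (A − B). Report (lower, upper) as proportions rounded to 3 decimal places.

(-0.372, -0.244)

Each SE is √(p̂(1−p̂)/n): √(0.2660·0.7340/1119) = 0.01321 and √(0.5740·0.4260/277) = 0.02971.
SE(p̂₁ − p̂₂) = √(SE₁² + SE₂²) = √(0.0001745041 + 0.0008826841) = 0.03251, since the two samples are independent.
At 95% confidence z* = 1.960; margin = 1.960 × 0.03251 = 0.06372.
The difference is 0.2660 − 0.5740 = -0.3080, so the interval is -0.3080 ± 0.06372 = (-0.372, -0.244).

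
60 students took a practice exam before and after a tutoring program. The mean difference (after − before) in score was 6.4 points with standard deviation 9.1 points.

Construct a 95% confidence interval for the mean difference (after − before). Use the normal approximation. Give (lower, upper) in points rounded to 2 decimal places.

This is a matched-pairs design, so SE = s_d/√n = 9.1/√60 = 1.1748.
Margin = 1.960 × 1.1748 = 2.3026; the interval is 6.4 ± 2.3026 = (4.10, 8.70).

(4.10, 8.70)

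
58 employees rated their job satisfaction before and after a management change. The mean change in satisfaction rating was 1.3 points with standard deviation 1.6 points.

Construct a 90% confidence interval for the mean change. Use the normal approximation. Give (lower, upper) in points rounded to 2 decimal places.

This is a matched-pairs design, so SE = s_d/√n = 1.6/√58 = 0.2101.
Margin = 1.645 × 0.2101 = 0.3456; the interval is 1.3 ± 0.3456 = (0.95, 1.65).

(0.95, 1.65)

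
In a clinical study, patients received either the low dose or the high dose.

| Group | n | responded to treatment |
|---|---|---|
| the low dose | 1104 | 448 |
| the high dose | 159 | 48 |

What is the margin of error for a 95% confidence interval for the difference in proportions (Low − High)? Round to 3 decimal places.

0.077

Sample proportions: 448/1104 = 0.4058, 48/159 = 0.3019.
Each SE is √(p̂(1−p̂)/n): √(0.4058·0.5942/1104) = 0.01478 and √(0.3019·0.6981/159) = 0.03641.
SE(p̂₁ − p̂₂) = √(SE₁² + SE₂²) = √(0.0002184484 + 0.0013256881) = 0.03930, since the two samples are independent.
At 95% confidence z* = 1.960; margin = 1.960 × 0.03930 = 0.07703.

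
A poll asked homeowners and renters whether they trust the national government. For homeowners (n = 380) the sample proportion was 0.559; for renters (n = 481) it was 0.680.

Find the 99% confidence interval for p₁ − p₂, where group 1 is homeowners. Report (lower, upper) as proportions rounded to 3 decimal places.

(-0.206, -0.036)

The two standard errors are √(0.5590×0.4410/380) = 0.02547 and √(0.6800×0.3200/481) = 0.02127.
Because the samples are independent, SE_diff = √(0.02547² + 0.02127²) = 0.03318.
Using z* = 2.576 for 99%, ME = 2.576 × 0.03318 = 0.08547.
p̂₁ − p̂₂ = -0.1210; interval -0.1210 ± 0.08547 gives (-0.206, -0.036).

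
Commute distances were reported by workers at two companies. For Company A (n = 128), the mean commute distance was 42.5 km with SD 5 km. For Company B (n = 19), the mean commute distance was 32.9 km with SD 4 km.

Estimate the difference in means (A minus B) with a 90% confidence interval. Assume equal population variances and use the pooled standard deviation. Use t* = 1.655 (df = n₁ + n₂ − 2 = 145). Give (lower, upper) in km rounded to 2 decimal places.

Pooled variance s_p² = [127·5² + 18·4²] / (128+19−2) = 23.8828, so s_p = 4.8870.
SE_diff = s_p·√(1/n₁ + 1/n₂) = 4.8870·√(1/128 + 1/19) = 1.2015.
t* = 1.655; margin = 1.655 × 1.2015 = 1.9885.
Difference = 42.5 − 32.9 = 9.6000.
9.6000 ± 1.9885 → (7.61, 11.59).

(7.61, 11.59)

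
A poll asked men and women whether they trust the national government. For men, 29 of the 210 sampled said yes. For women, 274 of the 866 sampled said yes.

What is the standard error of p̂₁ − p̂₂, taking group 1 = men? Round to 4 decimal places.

0.0286

Sample proportions: 29/210 = 0.1381, 274/866 = 0.3164.
Each SE is √(p̂(1−p̂)/n): √(0.1381·0.8619/210) = 0.02381 and √(0.3164·0.6836/866) = 0.01580.
SE(p̂₁ − p̂₂) = √(SE₁² + SE₂²) = √(0.0005669161 + 0.00024964) = 0.02858, since the two samples are independent.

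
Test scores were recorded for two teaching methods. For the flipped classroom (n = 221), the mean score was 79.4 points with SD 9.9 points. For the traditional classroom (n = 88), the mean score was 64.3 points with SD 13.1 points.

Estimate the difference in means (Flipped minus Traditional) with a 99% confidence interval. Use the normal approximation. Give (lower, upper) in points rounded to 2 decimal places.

SE₁ = s₁/√n₁ = 9.9/√221 = 0.6659; SE₂ = 13.1/√88 = 1.3965.
Independent samples, unequal variances: SE_diff = √(SE₁² + SE₂²) = √(0.44342281 + 1.95021225) = 1.5471.
z* = 2.576, so margin of error = 2.576 × 1.5471 = 3.9853.
Difference in means = 79.4 − 64.3 = 15.1000.
15.1000 ± 3.9853 → (11.11, 19.09).

(11.11, 19.09)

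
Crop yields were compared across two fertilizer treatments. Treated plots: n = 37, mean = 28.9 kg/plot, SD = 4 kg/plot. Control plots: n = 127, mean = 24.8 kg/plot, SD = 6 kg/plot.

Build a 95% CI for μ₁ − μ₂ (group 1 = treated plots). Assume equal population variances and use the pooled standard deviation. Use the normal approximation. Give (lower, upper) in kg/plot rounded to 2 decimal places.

(2.04, 6.16)

Pooled variance s_p² = [36·4² + 126·6²] / (37+127−2) = 31.5556, so s_p = 5.6174.
SE_diff = s_p·√(1/n₁ + 1/n₂) = 5.6174·√(1/37 + 1/127) = 1.0494.
z* = 1.960; margin = 1.960 × 1.0494 = 2.0568.
Difference = 28.9 − 24.8 = 4.1000.
4.1000 ± 2.0568 → (2.04, 6.16).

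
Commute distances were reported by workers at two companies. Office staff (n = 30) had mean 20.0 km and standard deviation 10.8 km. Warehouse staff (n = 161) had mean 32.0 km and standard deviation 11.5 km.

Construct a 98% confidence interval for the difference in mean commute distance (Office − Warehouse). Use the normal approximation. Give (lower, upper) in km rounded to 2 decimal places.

(-17.05, -6.95)

Per-group SEs: s₁/√n₁ = 10.8/√30 = 1.9718, s₂/√n₂ = 11.5/√161 = 0.9063.
Unpooled SE of the difference: √(3.88799524 + 0.82137969) = 2.1701.
Margin of error = z* · SE = 2.326 × 2.1701 = 5.0477.
x̄₁ − x̄₂ = 20.0 − 32.0 = -12.0000.
CI: -12.0000 ± 5.0477 = (-17.05, -6.95).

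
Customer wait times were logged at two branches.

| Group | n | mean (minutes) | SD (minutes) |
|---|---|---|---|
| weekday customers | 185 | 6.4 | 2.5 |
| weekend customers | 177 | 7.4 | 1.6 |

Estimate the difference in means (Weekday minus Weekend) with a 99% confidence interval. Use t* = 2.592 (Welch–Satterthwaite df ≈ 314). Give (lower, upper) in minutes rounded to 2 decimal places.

(-1.57, -0.43)

Per-group SEs: s₁/√n₁ = 2.5/√185 = 0.1838, s₂/√n₂ = 1.6/√177 = 0.1203.
Unpooled SE of the difference: √(0.03378244 + 0.01447209) = 0.2197.
Margin of error = t* · SE = 2.592 × 0.2197 = 0.5695.
x̄₁ − x̄₂ = 6.4 − 7.4 = -1.0000.
CI: -1.0000 ± 0.5695 = (-1.57, -0.43).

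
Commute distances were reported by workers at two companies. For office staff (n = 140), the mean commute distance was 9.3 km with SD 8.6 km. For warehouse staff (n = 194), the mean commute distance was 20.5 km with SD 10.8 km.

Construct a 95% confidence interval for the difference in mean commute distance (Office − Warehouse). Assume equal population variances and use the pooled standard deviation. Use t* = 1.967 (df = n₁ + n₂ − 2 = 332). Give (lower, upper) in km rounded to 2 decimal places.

Pooled variance s_p² = [139·8.6² + 193·10.8²] / (140+194−2) = 98.7710, so s_p = 9.9384.
SE_diff = s_p·√(1/n₁ + 1/n₂) = 9.9384·√(1/140 + 1/194) = 1.1021.
t* = 1.967; margin = 1.967 × 1.1021 = 2.1678.
Difference = 9.3 − 20.5 = -11.2000.
-11.2000 ± 2.1678 → (-13.37, -9.03).

(-13.37, -9.03)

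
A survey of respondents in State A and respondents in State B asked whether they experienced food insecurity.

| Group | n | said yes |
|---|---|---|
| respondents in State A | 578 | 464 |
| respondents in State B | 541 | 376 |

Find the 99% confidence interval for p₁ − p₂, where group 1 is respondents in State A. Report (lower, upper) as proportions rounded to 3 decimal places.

(0.041, 0.174)

p̂₁ = 464/578 = 0.8028 and p̂₂ = 376/541 = 0.6950.
SE₁ = √(p̂₁(1−p̂₁)/n₁) = √(0.8028·0.1972/578) = 0.01655; SE₂ = √(0.6950·0.3050/541) = 0.01979.
Independent samples: SE of the difference = √(SE₁² + SE₂²) = √(0.0002739025 + 0.0003916441) = 0.02580.
z* for 99% confidence is 2.576, so the margin of error is 2.576 × 0.02580 = 0.06646.
Point estimate p̂₁ − p̂₂ = 0.8028 − 0.6950 = 0.1078.
0.1078 ± 0.06646 → (0.041, 0.174).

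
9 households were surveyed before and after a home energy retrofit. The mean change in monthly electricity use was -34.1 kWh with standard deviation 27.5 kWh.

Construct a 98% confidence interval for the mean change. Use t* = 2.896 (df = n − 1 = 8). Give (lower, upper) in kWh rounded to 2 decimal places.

Paired design: SE = s_d/√n = 27.5/√9 = 9.1667.
t* = 2.896; margin of error = 2.896 × 9.1667 = 26.5468.
-34.1 ± 26.5468 → (-60.65, -7.55).

(-60.65, -7.55)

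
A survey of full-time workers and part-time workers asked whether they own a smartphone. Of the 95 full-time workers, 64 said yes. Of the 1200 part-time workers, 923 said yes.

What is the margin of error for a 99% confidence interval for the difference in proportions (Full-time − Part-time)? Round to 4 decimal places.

Sample proportions: 64/95 = 0.6737, 923/1200 = 0.7692.
Each SE is √(p̂(1−p̂)/n): √(0.6737·0.3263/95) = 0.04810 and √(0.7692·0.2308/1200) = 0.01216.
SE(p̂₁ − p̂₂) = √(SE₁² + SE₂²) = √(0.00231361 + 0.0001478656) = 0.04961, since the two samples are independent.
At 99% confidence z* = 2.576; margin = 2.576 × 0.04961 = 0.12780.

0.1278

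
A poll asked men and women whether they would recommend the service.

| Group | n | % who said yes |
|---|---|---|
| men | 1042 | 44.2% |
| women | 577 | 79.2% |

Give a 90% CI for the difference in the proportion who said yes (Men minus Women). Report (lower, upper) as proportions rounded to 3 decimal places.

The two standard errors are √(0.4420×0.5580/1042) = 0.01538 and √(0.7920×0.2080/577) = 0.01690.
Because the samples are independent, SE_diff = √(0.01538² + 0.01690²) = 0.02285.
Using z* = 1.645 for 90%, ME = 1.645 × 0.02285 = 0.03759.
p̂₁ − p̂₂ = -0.3500; interval -0.3500 ± 0.03759 gives (-0.388, -0.312).

(-0.388, -0.312)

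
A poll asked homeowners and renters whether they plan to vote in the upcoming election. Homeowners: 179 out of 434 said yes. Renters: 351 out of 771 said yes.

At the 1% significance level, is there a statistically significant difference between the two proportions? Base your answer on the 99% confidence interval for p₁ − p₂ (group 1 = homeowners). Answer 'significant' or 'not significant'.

not significant

p̂₁ = 179/434 = 0.4124 and p̂₂ = 351/771 = 0.4553.
SE₁ = √(p̂₁(1−p̂₁)/n₁) = √(0.4124·0.5876/434) = 0.02363; SE₂ = √(0.4553·0.5447/771) = 0.01793.
Independent samples: SE of the difference = √(SE₁² + SE₂²) = √(0.0005583769 + 0.0003214849) = 0.02966.
z* for 99% confidence is 2.576, so the margin of error is 2.576 × 0.02966 = 0.07640.
Point estimate p̂₁ − p̂₂ = 0.4124 − 0.4553 = -0.0429.
-0.0429 ± 0.07640 → (-0.11930, 0.03350).
The interval (-0.11930, 0.03350) contains 0, so the difference is not significant.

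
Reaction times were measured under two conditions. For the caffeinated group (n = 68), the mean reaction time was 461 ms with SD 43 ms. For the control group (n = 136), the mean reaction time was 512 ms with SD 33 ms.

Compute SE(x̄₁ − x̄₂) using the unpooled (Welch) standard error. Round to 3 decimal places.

5.933

SE₁ = s₁/√n₁ = 43/√68 = 5.2145; SE₂ = 33/√136 = 2.8297.
Independent samples, unequal variances: SE_diff = √(SE₁² + SE₂²) = √(27.19101025 + 8.00720209) = 5.9328.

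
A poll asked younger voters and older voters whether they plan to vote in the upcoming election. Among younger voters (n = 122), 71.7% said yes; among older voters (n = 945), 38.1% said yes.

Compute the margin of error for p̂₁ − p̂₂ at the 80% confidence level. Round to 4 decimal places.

0.0561

SE₁ = √(p̂₁(1−p̂₁)/n₁) = √(0.7170·0.2830/122) = 0.04078; SE₂ = √(0.3810·0.6190/945) = 0.01580.
Independent samples: SE of the difference = √(SE₁² + SE₂²) = √(0.0016630084 + 0.00024964) = 0.04373.
z* for 80% confidence is 1.282, so the margin of error is 1.282 × 0.04373 = 0.05606.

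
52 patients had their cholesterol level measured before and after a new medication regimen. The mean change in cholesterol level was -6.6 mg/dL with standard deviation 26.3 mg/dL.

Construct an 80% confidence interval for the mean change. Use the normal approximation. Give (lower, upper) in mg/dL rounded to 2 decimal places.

(-11.28, -1.92)

This is a matched-pairs design, so SE = s_d/√n = 26.3/√52 = 3.6472.
Margin = 1.282 × 3.6472 = 4.6757; the interval is -6.6 ± 4.6757 = (-11.28, -1.92).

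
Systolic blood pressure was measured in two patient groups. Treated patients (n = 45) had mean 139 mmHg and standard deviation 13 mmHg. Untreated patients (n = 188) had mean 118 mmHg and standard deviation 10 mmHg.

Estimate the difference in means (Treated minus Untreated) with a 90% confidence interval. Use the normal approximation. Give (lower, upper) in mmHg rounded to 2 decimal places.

Per-group SEs: s₁/√n₁ = 13/√45 = 1.9379, s₂/√n₂ = 10/√188 = 0.7293.
Unpooled SE of the difference: √(3.75545641 + 0.53187849) = 2.0706.
Margin of error = z* · SE = 1.645 × 2.0706 = 3.4061.
x̄₁ − x̄₂ = 139 − 118 = 21.0000.
CI: 21.0000 ± 3.4061 = (17.59, 24.41).

(17.59, 24.41)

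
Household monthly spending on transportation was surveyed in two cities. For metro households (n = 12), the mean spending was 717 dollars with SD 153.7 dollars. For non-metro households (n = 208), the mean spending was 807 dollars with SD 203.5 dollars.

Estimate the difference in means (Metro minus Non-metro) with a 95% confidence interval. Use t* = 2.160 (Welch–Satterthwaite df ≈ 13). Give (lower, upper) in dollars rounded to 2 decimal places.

SE₁ = s₁/√n₁ = 153.7/√12 = 44.3694; SE₂ = 203.5/√208 = 14.1102.
Independent samples, unequal variances: SE_diff = √(SE₁² + SE₂²) = √(1968.64365636 + 199.09774404) = 46.5590.
t* = 2.160, so margin of error = 2.160 × 46.5590 = 100.5674.
Difference in means = 717 − 807 = -90.0000.
-90.0000 ± 100.5674 → (-190.57, 10.57).

(-190.57, 10.57)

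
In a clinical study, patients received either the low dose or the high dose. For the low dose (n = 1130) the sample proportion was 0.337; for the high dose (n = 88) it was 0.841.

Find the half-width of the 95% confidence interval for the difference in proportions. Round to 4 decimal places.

0.0812

SE₁ = √(p̂₁(1−p̂₁)/n₁) = √(0.3370·0.6630/1130) = 0.01406; SE₂ = √(0.8410·0.1590/88) = 0.03898.
Independent samples: SE of the difference = √(SE₁² + SE₂²) = √(0.0001976836 + 0.0015194404) = 0.04144.
z* for 95% confidence is 1.960, so the margin of error is 1.960 × 0.04144 = 0.08122.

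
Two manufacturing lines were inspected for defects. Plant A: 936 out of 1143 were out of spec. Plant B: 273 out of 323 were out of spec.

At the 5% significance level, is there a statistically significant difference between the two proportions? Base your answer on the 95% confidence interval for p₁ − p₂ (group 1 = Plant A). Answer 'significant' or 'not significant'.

not significant

Sample proportions: 936/1143 = 0.8189, 273/323 = 0.8452.
Each SE is √(p̂(1−p̂)/n): √(0.8189·0.1811/1143) = 0.01139 and √(0.8452·0.1548/323) = 0.02013.
SE(p̂₁ − p̂₂) = √(SE₁² + SE₂²) = √(0.0001297321 + 0.0004052169) = 0.02313, since the two samples are independent.
At 95% confidence z* = 1.960; margin = 1.960 × 0.02313 = 0.04533.
The difference is 0.8189 − 0.8452 = -0.0263, so the interval is -0.0263 ± 0.04533 = (-0.07163, 0.01903).
The interval (-0.07163, 0.01903) contains 0, so the difference is not significant.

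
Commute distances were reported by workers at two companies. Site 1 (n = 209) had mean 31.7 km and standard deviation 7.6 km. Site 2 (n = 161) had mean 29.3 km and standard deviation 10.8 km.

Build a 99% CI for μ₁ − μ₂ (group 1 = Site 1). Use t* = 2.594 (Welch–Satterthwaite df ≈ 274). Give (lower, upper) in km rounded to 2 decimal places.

(-0.20, 5.00)

Per-group SEs: s₁/√n₁ = 7.6/√209 = 0.5257, s₂/√n₂ = 10.8/√161 = 0.8512.
Unpooled SE of the difference: √(0.27636049 + 0.72454144) = 1.0005.
Margin of error = t* · SE = 2.594 × 1.0005 = 2.5953.
x̄₁ − x̄₂ = 31.7 − 29.3 = 2.4000.
CI: 2.4000 ± 2.5953 = (-0.20, 5.00).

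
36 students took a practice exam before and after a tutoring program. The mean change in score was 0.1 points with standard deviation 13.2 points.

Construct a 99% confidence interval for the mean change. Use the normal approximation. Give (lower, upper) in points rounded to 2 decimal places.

This is a matched-pairs design, so SE = s_d/√n = 13.2/√36 = 2.2000.
Margin = 2.576 × 2.2000 = 5.6672; the interval is 0.1 ± 5.6672 = (-5.57, 5.77).

(-5.57, 5.77)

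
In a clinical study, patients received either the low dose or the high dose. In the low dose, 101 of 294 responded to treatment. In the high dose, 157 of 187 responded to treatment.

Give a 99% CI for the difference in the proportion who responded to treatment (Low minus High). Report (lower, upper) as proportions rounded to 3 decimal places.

(-0.595, -0.397)

p̂₁ = 101/294 = 0.3435 and p̂₂ = 157/187 = 0.8396.
SE₁ = √(p̂₁(1−p̂₁)/n₁) = √(0.3435·0.6565/294) = 0.02770; SE₂ = √(0.8396·0.1604/187) = 0.02684.
Independent samples: SE of the difference = √(SE₁² + SE₂²) = √(0.00076729 + 0.0007203856) = 0.03857.
z* for 99% confidence is 2.576, so the margin of error is 2.576 × 0.03857 = 0.09936.
Point estimate p̂₁ − p̂₂ = 0.3435 − 0.8396 = -0.4961.
-0.4961 ± 0.09936 → (-0.595, -0.397).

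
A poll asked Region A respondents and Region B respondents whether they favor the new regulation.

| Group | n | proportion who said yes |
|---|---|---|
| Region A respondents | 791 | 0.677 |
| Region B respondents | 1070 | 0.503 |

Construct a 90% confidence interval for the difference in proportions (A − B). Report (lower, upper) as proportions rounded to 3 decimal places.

Each SE is √(p̂(1−p̂)/n): √(0.6770·0.3230/791) = 0.01663 and √(0.5030·0.4970/1070) = 0.01529.
SE(p̂₁ − p̂₂) = √(SE₁² + SE₂²) = √(0.0002765569 + 0.0002337841) = 0.02259, since the two samples are independent.
At 90% confidence z* = 1.645; margin = 1.645 × 0.02259 = 0.03716.
The difference is 0.6770 − 0.5030 = 0.1740, so the interval is 0.1740 ± 0.03716 = (0.137, 0.211).

(0.137, 0.211)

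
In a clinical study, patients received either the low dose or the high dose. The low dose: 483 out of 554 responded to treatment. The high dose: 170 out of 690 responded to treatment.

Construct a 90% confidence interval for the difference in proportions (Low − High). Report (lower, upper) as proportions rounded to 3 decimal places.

(0.590, 0.661)

Sample proportions: 483/554 = 0.8718, 170/690 = 0.2464.
Each SE is √(p̂(1−p̂)/n): √(0.8718·0.1282/554) = 0.01420 and √(0.2464·0.7536/690) = 0.01640.
SE(p̂₁ − p̂₂) = √(SE₁² + SE₂²) = √(0.00020164 + 0.00026896) = 0.02169, since the two samples are independent.
At 90% confidence z* = 1.645; margin = 1.645 × 0.02169 = 0.03568.
The difference is 0.8718 − 0.2464 = 0.6254, so the interval is 0.6254 ± 0.03568 = (0.590, 0.661).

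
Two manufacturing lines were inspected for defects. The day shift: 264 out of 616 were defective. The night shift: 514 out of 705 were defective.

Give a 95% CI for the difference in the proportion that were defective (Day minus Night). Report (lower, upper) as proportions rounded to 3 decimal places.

p̂₁ = 264/616 = 0.4286 and p̂₂ = 514/705 = 0.7291.
SE₁ = √(p̂₁(1−p̂₁)/n₁) = √(0.4286·0.5714/616) = 0.01994; SE₂ = √(0.7291·0.2709/705) = 0.01674.
Independent samples: SE of the difference = √(SE₁² + SE₂²) = √(0.0003976036 + 0.0002802276) = 0.02604.
z* for 95% confidence is 1.960, so the margin of error is 1.960 × 0.02604 = 0.05104.
Point estimate p̂₁ − p̂₂ = 0.4286 − 0.7291 = -0.3005.
-0.3005 ± 0.05104 → (-0.352, -0.249).

(-0.352, -0.249)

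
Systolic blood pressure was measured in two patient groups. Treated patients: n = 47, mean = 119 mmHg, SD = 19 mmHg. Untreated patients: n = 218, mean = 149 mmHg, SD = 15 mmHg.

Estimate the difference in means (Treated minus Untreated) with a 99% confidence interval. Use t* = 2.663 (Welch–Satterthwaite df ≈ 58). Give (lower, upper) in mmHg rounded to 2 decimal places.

Standard errors of each mean: 19/√47 = 2.7714 and 15/√218 = 1.0159.
SE(x̄₁ − x̄₂) = √(2.7714² + 1.0159²) = 2.9517 for independent samples with unequal variances.
With t* = 2.663, the margin is 2.663 × 2.9517 = 7.8604.
x̄₁ − x̄₂ = 119 − 149 = -30.0000; the interval is -30.0000 ± 7.8604 = (-37.86, -22.14).

(-37.86, -22.14)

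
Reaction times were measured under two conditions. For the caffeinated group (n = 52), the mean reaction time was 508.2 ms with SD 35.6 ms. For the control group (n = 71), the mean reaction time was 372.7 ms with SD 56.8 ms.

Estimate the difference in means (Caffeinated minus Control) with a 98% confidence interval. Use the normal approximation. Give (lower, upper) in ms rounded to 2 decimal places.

Standard errors of each mean: 35.6/√52 = 4.9368 and 56.8/√71 = 6.7409.
SE(x̄₁ − x̄₂) = √(4.9368² + 6.7409²) = 8.3553 for independent samples with unequal variances.
With z* = 2.326, the margin is 2.326 × 8.3553 = 19.4344.
x̄₁ − x̄₂ = 508.2 − 372.7 = 135.5000; the interval is 135.5000 ± 19.4344 = (116.07, 154.93).

(116.07, 154.93)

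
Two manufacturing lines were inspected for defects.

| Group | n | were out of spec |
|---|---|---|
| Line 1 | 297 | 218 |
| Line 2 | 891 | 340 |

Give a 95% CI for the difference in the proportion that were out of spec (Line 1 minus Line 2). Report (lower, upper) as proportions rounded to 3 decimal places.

Sample proportions: 218/297 = 0.7340, 340/891 = 0.3816.
Each SE is √(p̂(1−p̂)/n): √(0.7340·0.2660/297) = 0.02564 and √(0.3816·0.6184/891) = 0.01627.
SE(p̂₁ − p̂₂) = √(SE₁² + SE₂²) = √(0.0006574096 + 0.0002647129) = 0.03037, since the two samples are independent.
At 95% confidence z* = 1.960; margin = 1.960 × 0.03037 = 0.05953.
The difference is 0.7340 − 0.3816 = 0.3524, so the interval is 0.3524 ± 0.05953 = (0.293, 0.412).

(0.293, 0.412)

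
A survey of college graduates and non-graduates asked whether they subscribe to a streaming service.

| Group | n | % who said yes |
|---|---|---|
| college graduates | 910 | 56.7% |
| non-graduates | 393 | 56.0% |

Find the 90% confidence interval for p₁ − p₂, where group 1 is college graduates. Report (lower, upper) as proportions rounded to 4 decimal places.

Each SE is √(p̂(1−p̂)/n): √(0.5670·0.4330/910) = 0.01643 and √(0.5600·0.4400/393) = 0.02504.
SE(p̂₁ − p̂₂) = √(SE₁² + SE₂²) = √(0.0002699449 + 0.0006270016) = 0.02995, since the two samples are independent.
At 90% confidence z* = 1.645; margin = 1.645 × 0.02995 = 0.04927.
The difference is 0.5670 − 0.5600 = 0.0070, so the interval is 0.0070 ± 0.04927 = (-0.0423, 0.0563).

(-0.0423, 0.0563)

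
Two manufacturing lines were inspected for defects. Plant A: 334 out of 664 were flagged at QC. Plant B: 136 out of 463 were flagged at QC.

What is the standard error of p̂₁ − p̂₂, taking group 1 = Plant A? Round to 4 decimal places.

0.0287

First, p̂₁ = 334/664 = 0.5030; p̂₂ = 136/463 = 0.2937.
The two standard errors are √(0.5030×0.4970/664) = 0.01940 and √(0.2937×0.7063/463) = 0.02117.
Because the samples are independent, SE_diff = √(0.01940² + 0.02117²) = 0.02871.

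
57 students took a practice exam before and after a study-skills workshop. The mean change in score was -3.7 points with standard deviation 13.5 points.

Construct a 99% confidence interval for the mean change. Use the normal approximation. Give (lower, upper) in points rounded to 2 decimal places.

(-8.31, 0.91)

Paired design: SE = s_d/√n = 13.5/√57 = 1.7881.
z* = 2.576; margin of error = 2.576 × 1.7881 = 4.6061.
-3.7 ± 4.6061 → (-8.31, 0.91).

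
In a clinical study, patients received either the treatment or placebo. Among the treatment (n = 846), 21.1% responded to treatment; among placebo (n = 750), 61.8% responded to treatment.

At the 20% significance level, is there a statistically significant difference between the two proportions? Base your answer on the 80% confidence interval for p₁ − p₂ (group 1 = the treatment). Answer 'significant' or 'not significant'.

Each SE is √(p̂(1−p̂)/n): √(0.2110·0.7890/846) = 0.01403 and √(0.6180·0.3820/750) = 0.01774.
SE(p̂₁ − p̂₂) = √(SE₁² + SE₂²) = √(0.0001968409 + 0.0003147076) = 0.02262, since the two samples are independent.
At 80% confidence z* = 1.282; margin = 1.282 × 0.02262 = 0.02900.
The difference is 0.2110 − 0.6180 = -0.4070, so the interval is -0.4070 ± 0.02900 = (-0.43600, -0.37800).
The interval (-0.43600, -0.37800) does not contain 0, so the difference is significant.

significant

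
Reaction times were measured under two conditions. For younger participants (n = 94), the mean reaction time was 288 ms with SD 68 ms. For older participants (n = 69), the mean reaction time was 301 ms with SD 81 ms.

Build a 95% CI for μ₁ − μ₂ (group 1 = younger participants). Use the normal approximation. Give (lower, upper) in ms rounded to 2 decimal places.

(-36.54, 10.54)

Standard errors of each mean: 68/√94 = 7.0137 and 81/√69 = 9.7513.
SE(x̄₁ − x̄₂) = √(7.0137² + 9.7513²) = 12.0117 for independent samples with unequal variances.
With z* = 1.960, the margin is 1.960 × 12.0117 = 23.5429.
x̄₁ − x̄₂ = 288 − 301 = -13.0000; the interval is -13.0000 ± 23.5429 = (-36.54, 10.54).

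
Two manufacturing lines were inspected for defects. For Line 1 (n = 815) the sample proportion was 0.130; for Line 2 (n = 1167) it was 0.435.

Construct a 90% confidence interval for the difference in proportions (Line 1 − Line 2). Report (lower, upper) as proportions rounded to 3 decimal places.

(-0.336, -0.274)

Each SE is √(p̂(1−p̂)/n): √(0.1300·0.8700/815) = 0.01178 and √(0.4350·0.5650/1167) = 0.01451.
SE(p̂₁ − p̂₂) = √(SE₁² + SE₂²) = √(0.0001387684 + 0.0002105401) = 0.01869, since the two samples are independent.
At 90% confidence z* = 1.645; margin = 1.645 × 0.01869 = 0.03075.
The difference is 0.1300 − 0.4350 = -0.3050, so the interval is -0.3050 ± 0.03075 = (-0.336, -0.274).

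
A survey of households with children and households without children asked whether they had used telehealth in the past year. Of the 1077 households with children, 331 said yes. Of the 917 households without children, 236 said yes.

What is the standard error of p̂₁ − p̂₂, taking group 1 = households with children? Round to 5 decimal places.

0.02015

p̂₁ = 331/1077 = 0.3073 and p̂₂ = 236/917 = 0.2574.
SE₁ = √(p̂₁(1−p̂₁)/n₁) = √(0.3073·0.6927/1077) = 0.01406; SE₂ = √(0.2574·0.7426/917) = 0.01444.
Independent samples: SE of the difference = √(SE₁² + SE₂²) = √(0.0001976836 + 0.0002085136) = 0.02015.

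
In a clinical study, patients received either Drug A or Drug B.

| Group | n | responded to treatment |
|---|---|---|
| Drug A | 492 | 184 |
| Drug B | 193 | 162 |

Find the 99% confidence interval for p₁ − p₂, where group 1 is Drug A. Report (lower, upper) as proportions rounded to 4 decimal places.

(-0.5537, -0.3771)

First, p̂₁ = 184/492 = 0.3740; p̂₂ = 162/193 = 0.8394.
The two standard errors are √(0.3740×0.6260/492) = 0.02181 and √(0.8394×0.1606/193) = 0.02643.
Because the samples are independent, SE_diff = √(0.02181² + 0.02643²) = 0.03427.
Using z* = 2.576 for 99%, ME = 2.576 × 0.03427 = 0.08828.
p̂₁ − p̂₂ = -0.4654; interval -0.4654 ± 0.08828 gives (-0.5537, -0.3771).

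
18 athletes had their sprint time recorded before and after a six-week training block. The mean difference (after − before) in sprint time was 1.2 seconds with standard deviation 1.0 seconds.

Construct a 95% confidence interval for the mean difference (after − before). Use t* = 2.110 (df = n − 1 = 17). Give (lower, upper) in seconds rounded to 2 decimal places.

(0.70, 1.70)

This is a matched-pairs design, so SE = s_d/√n = 1.0/√18 = 0.2357.
Margin = 2.110 × 0.2357 = 0.4973; the interval is 1.2 ± 0.4973 = (0.70, 1.70).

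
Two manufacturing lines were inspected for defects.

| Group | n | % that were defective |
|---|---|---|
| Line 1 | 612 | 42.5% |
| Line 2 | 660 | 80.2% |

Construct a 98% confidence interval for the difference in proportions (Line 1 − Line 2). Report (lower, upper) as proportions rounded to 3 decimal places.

(-0.436, -0.318)

Each SE is √(p̂(1−p̂)/n): √(0.4250·0.5750/612) = 0.01998 and √(0.8020·0.1980/660) = 0.01551.
SE(p̂₁ − p̂₂) = √(SE₁² + SE₂²) = √(0.0003992004 + 0.0002405601) = 0.02529, since the two samples are independent.
At 98% confidence z* = 2.326; margin = 2.326 × 0.02529 = 0.05882.
The difference is 0.4250 − 0.8020 = -0.3770, so the interval is -0.3770 ± 0.05882 = (-0.436, -0.318).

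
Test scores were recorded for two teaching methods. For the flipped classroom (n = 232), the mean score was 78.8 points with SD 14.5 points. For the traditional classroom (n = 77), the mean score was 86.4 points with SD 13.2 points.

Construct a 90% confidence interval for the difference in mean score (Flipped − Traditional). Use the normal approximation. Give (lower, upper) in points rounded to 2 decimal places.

SE₁ = s₁/√n₁ = 14.5/√232 = 0.9520; SE₂ = 13.2/√77 = 1.5043.
Independent samples, unequal variances: SE_diff = √(SE₁² + SE₂²) = √(0.906304 + 2.26291849) = 1.7802.
z* = 1.645, so margin of error = 1.645 × 1.7802 = 2.9284.
Difference in means = 78.8 − 86.4 = -7.6000.
-7.6000 ± 2.9284 → (-10.53, -4.67).

(-10.53, -4.67)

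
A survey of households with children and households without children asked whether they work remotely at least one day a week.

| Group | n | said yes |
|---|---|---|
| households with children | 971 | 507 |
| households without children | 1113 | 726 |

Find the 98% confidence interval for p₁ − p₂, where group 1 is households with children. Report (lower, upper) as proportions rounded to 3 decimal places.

First, p̂₁ = 507/971 = 0.5221; p̂₂ = 726/1113 = 0.6523.
The two standard errors are √(0.5221×0.4779/971) = 0.01603 and √(0.6523×0.3477/1113) = 0.01428.
Because the samples are independent, SE_diff = √(0.01603² + 0.01428²) = 0.02147.
Using z* = 2.326 for 98%, ME = 2.326 × 0.02147 = 0.04994.
p̂₁ − p̂₂ = -0.1302; interval -0.1302 ± 0.04994 gives (-0.180, -0.080).

(-0.180, -0.080)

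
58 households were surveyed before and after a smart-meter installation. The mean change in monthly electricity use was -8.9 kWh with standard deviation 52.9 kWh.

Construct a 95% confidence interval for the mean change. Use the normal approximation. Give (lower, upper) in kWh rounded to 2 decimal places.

Paired design: SE = s_d/√n = 52.9/√58 = 6.9461.
z* = 1.960; margin of error = 1.960 × 6.9461 = 13.6144.
-8.9 ± 13.6144 → (-22.51, 4.71).

(-22.51, 4.71)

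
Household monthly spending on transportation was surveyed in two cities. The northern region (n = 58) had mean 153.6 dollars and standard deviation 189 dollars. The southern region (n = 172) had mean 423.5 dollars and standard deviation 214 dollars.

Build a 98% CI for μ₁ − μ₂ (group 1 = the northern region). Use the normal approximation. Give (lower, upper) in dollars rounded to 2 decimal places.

(-338.98, -200.82)

SE₁ = s₁/√n₁ = 189/√58 = 24.8169; SE₂ = 214/√172 = 16.3173.
Independent samples, unequal variances: SE_diff = √(SE₁² + SE₂²) = √(615.87852561 + 266.25427929) = 29.7007.
z* = 2.326, so margin of error = 2.326 × 29.7007 = 69.0838.
Difference in means = 153.6 − 423.5 = -269.9000.
-269.9000 ± 69.0838 → (-338.98, -200.82).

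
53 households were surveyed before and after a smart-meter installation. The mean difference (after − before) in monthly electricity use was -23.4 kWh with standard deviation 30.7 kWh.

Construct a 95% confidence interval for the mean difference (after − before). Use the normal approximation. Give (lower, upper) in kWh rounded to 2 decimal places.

(-31.67, -15.13)

This is a matched-pairs design, so SE = s_d/√n = 30.7/√53 = 4.2170.
Margin = 1.960 × 4.2170 = 8.2653; the interval is -23.4 ± 8.2653 = (-31.67, -15.13).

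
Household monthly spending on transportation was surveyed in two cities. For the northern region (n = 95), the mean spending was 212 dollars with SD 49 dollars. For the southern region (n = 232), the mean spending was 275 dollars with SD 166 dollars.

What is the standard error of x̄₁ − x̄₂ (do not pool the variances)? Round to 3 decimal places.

SE₁ = s₁/√n₁ = 49/√95 = 5.0273; SE₂ = 166/√232 = 10.8984.
Independent samples, unequal variances: SE_diff = √(SE₁² + SE₂²) = √(25.27374529 + 118.77512256) = 12.0020.

12.002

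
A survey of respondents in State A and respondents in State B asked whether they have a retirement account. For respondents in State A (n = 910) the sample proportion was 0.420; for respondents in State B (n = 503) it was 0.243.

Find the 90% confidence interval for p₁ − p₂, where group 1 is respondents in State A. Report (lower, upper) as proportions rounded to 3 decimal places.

(0.136, 0.218)

The two standard errors are √(0.4200×0.5800/910) = 0.01636 and √(0.2430×0.7570/503) = 0.01912.
Because the samples are independent, SE_diff = √(0.01636² + 0.01912²) = 0.02516.
Using z* = 1.645 for 90%, ME = 1.645 × 0.02516 = 0.04139.
p̂₁ − p̂₂ = 0.1770; interval 0.1770 ± 0.04139 gives (0.136, 0.218).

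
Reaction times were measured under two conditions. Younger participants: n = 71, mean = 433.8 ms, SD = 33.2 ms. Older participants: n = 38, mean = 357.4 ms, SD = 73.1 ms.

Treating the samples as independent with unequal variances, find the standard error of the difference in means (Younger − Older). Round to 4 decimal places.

12.4958

SE₁ = s₁/√n₁ = 33.2/√71 = 3.9401; SE₂ = 73.1/√38 = 11.8584.
Independent samples, unequal variances: SE_diff = √(SE₁² + SE₂²) = √(15.52438801 + 140.62165056) = 12.4958.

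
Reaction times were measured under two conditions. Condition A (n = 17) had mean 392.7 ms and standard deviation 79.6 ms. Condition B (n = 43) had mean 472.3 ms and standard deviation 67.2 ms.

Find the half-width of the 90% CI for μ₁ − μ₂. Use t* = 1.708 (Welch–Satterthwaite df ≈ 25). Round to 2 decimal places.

37.33

Per-group SEs: s₁/√n₁ = 79.6/√17 = 19.3058, s₂/√n₂ = 67.2/√43 = 10.2479.
Unpooled SE of the difference: √(372.71391364 + 105.01945441) = 21.8571.
Margin of error = t* · SE = 1.708 × 21.8571 = 37.3319.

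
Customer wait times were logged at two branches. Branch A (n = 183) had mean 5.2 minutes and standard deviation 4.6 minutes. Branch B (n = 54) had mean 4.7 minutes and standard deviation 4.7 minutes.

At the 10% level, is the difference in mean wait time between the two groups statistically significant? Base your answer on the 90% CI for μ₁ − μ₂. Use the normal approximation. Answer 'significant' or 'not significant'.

not significant

Per-group SEs: s₁/√n₁ = 4.6/√183 = 0.3400, s₂/√n₂ = 4.7/√54 = 0.6396.
Unpooled SE of the difference: √(0.1156 + 0.40908816) = 0.7244.
Margin of error = z* · SE = 1.645 × 0.7244 = 1.1916.
x̄₁ − x̄₂ = 5.2 − 4.7 = 0.5000.
CI: 0.5000 ± 1.1916 = (-0.6916, 1.6916).
The interval (-0.6916, 1.6916) contains 0, so the difference is not significant.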